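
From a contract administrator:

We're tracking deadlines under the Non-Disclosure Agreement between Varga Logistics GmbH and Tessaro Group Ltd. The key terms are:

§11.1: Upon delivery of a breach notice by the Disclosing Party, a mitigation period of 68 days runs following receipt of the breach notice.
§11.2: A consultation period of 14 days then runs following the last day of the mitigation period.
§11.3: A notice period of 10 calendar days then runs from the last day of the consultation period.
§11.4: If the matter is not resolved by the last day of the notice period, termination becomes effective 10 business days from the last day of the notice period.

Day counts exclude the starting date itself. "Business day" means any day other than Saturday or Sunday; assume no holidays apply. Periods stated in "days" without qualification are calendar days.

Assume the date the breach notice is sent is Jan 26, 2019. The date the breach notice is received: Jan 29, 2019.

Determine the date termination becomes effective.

May 15, 2019

Adding 68 calendar days to Jan 29, 2019 gives Apr 7, 2019, which is the last day of the mitigation period.
Adding 14 calendar days to Apr 7, 2019 gives Apr 21, 2019, which is the last day of the consultation period.
The last day of the notice period: Apr 21, 2019 + 10 days = May 1, 2019.
The date termination becomes effective: counting 10 business days from Wednesday, May 1, 2019 (May 2, May 3, May 6, May 7, May 8, May 9, May 10, May 13, May 14, May 15, skipping weekends) reaches Wednesday, May 15, 2019.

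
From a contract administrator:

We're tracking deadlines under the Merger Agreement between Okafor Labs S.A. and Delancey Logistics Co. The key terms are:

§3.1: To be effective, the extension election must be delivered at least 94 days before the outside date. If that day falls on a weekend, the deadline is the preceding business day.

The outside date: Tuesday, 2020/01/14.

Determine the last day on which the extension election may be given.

2020/01/14 minus 94 days is 2019/10/12. That is a Saturday, so the deadline moves back to Friday, 2019/10/11.

2019/10/11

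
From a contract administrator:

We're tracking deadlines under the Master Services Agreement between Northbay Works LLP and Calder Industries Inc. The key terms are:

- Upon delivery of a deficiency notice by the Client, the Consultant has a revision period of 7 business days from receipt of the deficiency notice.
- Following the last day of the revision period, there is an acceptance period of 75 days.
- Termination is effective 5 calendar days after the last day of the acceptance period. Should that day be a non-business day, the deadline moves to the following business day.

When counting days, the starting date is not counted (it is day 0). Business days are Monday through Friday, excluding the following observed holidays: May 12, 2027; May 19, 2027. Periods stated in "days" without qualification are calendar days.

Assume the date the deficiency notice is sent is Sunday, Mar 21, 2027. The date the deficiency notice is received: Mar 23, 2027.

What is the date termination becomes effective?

Jun 21, 2027

From Tuesday, Mar 23, 2027, 7 business days (Mar 24, Mar 25, Mar 26, Mar 29, Mar 30, Mar 31, Apr 1, skipping weekends) brings us to Thursday, Apr 1, 2027, which is the last day of the revision period.
The last day of the acceptance period: Apr 1, 2027 + 75 days = Jun 15, 2027.
The date termination becomes effective: 5 calendar days after Jun 15, 2027 is Jun 20, 2027. That falls on a Sunday, so it rolls to the next business day, Monday, Jun 21, 2027.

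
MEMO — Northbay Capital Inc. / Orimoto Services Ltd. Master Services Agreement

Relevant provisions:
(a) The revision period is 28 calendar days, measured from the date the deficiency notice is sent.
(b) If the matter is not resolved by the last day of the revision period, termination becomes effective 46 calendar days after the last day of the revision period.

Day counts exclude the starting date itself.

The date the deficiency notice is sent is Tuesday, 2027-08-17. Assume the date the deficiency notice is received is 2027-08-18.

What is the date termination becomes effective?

The last day of the revision period: 2027-08-17 + 28 days = 2027-09-14.
The date termination becomes effective: 2027-09-14 + 46 days = 2027-10-30.

2027-10-30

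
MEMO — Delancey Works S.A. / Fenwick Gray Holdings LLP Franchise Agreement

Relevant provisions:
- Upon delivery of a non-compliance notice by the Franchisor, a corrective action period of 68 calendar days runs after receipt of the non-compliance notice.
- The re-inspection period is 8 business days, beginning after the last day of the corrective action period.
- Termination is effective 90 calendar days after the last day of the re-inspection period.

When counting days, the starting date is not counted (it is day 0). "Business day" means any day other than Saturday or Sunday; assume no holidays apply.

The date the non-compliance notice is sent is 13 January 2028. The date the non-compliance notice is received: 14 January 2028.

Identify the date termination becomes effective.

2 July 2028

Adding 68 calendar days to 14 January 2028 gives 22 March 2028, which is the last day of the corrective action period.
The last day of the re-inspection period: counting 8 business days from Wednesday, 22 March 2028 (Mar 23, Mar 24, Mar 27, Mar 28, Mar 29, Mar 30, Mar 31, Apr 3, skipping weekends) reaches Monday, 3 April 2028.
Adding 90 calendar days to 3 April 2028 gives 2 July 2028, which is the date termination becomes effective.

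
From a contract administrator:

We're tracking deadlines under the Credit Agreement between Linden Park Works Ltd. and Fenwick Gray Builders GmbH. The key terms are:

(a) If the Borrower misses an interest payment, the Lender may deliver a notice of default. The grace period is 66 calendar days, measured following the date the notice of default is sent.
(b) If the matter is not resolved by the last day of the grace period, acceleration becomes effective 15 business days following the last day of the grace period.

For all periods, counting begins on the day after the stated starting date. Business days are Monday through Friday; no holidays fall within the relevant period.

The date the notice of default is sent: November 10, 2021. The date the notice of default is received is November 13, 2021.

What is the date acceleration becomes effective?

Adding 66 calendar days to November 10, 2021 gives January 15, 2022, which is the last day of the grace period.
The date acceleration becomes effective: counting 15 business days from Saturday, January 15, 2022 (Jan 17, Jan 18, Jan 19, Jan 20, …, Feb 2, Feb 3, Feb 4, skipping weekends) reaches Friday, February 4, 2022.

February 4, 2022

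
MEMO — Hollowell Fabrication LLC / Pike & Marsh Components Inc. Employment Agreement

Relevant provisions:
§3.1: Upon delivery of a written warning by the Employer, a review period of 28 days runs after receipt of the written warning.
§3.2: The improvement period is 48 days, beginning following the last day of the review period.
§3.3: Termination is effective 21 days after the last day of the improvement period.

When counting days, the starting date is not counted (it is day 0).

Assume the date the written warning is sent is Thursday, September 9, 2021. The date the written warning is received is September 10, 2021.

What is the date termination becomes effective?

The last day of the review period: September 10, 2021 + 28 days = October 8, 2021.
The last day of the improvement period: October 8, 2021 + 48 days = November 25, 2021.
The date termination becomes effective: November 25, 2021 + 21 days = December 16, 2021.

December 16, 2021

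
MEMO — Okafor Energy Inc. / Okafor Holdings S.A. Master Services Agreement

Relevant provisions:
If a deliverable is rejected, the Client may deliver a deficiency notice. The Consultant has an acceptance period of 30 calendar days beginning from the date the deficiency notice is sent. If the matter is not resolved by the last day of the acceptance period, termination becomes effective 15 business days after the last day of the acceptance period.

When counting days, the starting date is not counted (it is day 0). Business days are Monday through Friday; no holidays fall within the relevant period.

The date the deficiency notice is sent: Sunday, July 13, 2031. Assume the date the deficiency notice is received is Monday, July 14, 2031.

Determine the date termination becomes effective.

The last day of the acceptance period: July 13, 2031 + 30 days = August 12, 2031.
From Tuesday, August 12, 2031, 15 business days (Aug 13, Aug 14, Aug 15, Aug 18, …, Aug 29, Sep 1, Sep 2, skipping weekends) brings us to Tuesday, September 2, 2031, which is the date termination becomes effective.

September 2, 2031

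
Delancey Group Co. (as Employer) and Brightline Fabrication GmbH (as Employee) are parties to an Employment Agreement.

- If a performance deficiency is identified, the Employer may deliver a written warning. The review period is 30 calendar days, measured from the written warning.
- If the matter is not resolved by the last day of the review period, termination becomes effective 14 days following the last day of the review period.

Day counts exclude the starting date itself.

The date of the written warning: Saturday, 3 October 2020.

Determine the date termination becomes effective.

16 November 2020

Adding 30 calendar days to 3 October 2020 gives 2 November 2020, which is the last day of the review period.
The date termination becomes effective: 2 November 2020 + 14 days = 16 November 2020.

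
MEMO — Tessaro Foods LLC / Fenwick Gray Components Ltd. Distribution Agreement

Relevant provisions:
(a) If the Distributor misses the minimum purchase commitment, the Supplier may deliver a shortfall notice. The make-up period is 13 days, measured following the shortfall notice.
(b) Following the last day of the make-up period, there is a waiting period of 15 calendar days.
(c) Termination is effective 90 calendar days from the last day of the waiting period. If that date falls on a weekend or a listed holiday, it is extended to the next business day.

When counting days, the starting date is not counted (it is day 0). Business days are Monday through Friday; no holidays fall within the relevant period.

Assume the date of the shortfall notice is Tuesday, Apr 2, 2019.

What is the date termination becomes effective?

Adding 13 calendar days to Apr 2, 2019 gives Apr 15, 2019, which is the last day of the make-up period.
Adding 15 calendar days to Apr 15, 2019 gives Apr 30, 2019, which is the last day of the waiting period.
The date termination becomes effective: 90 calendar days after Apr 30, 2019 is Jul 29, 2019. Jul 29, 2019 is a Monday, so no roll-forward applies.

Jul 29, 2019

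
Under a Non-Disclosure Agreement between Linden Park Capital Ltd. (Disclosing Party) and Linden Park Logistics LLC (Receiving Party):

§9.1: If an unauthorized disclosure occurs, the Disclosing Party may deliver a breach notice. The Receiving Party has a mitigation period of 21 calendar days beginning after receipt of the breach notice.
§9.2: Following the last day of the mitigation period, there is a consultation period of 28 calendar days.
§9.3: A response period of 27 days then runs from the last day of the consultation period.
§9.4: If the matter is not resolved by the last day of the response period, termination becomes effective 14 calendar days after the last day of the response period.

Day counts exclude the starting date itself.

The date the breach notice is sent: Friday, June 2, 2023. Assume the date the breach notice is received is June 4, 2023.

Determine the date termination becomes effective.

The last day of the mitigation period: 21 calendar days after June 4, 2023 is June 25, 2023.
The last day of the consultation period: June 25, 2023 + 28 days = July 23, 2023.
The last day of the response period: July 23, 2023 + 27 days = August 19, 2023.
The date termination becomes effective: August 19, 2023 + 14 days = September 2, 2023.

September 2, 2023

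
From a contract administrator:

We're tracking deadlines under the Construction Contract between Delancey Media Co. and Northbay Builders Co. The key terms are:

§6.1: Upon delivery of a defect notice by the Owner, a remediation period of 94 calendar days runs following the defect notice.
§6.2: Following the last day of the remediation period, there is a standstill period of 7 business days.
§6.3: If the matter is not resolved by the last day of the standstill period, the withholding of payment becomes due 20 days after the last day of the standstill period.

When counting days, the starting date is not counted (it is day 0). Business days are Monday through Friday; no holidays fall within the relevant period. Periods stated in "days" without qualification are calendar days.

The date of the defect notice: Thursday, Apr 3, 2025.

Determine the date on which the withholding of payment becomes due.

The last day of the remediation period: 94 calendar days after Apr 3, 2025 is Jul 6, 2025.
From Sunday, Jul 6, 2025, 7 business days (Jul 7, Jul 8, Jul 9, Jul 10, Jul 11, Jul 14, Jul 15, skipping weekends) brings us to Tuesday, Jul 15, 2025, which is the last day of the standstill period.
Adding 20 calendar days to Jul 15, 2025 gives Aug 4, 2025, which is the date on which the withholding of payment becomes due.

Aug 4, 2025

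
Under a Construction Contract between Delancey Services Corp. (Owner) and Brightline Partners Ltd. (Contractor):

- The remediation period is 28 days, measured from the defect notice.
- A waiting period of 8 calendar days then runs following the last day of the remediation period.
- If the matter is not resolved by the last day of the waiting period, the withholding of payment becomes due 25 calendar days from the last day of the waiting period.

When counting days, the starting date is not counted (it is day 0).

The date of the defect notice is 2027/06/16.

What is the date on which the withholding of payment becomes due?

2027/08/16

The last day of the remediation period: 28 calendar days after 2027/06/16 is 2027/07/14.
Adding 8 calendar days to 2027/07/14 gives 2027/07/22, which is the last day of the waiting period.
Adding 25 calendar days to 2027/07/22 gives 2027/08/16, which is the date on which the withholding of payment becomes due.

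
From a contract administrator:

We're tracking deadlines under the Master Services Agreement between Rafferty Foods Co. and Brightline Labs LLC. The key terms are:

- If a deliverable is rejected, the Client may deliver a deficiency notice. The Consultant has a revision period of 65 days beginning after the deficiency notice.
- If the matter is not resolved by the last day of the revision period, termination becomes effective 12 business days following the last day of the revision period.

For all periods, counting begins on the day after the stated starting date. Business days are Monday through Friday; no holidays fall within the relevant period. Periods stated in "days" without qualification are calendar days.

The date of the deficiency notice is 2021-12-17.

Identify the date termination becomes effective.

2022-03-08

The last day of the revision period: 65 calendar days after 2021-12-17 is 2022-02-20.
The date termination becomes effective: counting 12 business days from Sunday, 2022-02-20 (Feb 21, Feb 22, Feb 23, Feb 24, …, Mar 4, Mar 7, Mar 8, skipping weekends) reaches Tuesday, 2022-03-08.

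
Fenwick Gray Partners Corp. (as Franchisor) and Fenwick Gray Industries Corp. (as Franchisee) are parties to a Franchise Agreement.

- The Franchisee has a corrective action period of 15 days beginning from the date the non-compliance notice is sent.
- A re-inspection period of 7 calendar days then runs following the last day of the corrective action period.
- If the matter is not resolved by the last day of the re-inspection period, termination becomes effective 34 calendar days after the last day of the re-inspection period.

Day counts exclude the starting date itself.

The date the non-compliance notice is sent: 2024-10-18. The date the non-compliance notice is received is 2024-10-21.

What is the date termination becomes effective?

2024-12-13

The last day of the corrective action period: 2024-10-18 + 15 days = 2024-11-02.
Adding 7 calendar days to 2024-11-02 gives 2024-11-09, which is the last day of the re-inspection period.
Adding 34 calendar days to 2024-11-09 gives 2024-12-13, which is the date termination becomes effective.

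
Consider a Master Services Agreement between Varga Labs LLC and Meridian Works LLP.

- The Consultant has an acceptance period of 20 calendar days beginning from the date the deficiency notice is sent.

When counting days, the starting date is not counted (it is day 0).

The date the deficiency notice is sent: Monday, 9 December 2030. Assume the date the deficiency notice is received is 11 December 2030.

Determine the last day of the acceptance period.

29 December 2030

The last day of the acceptance period: 20 calendar days after 9 December 2030 is 29 December 2030.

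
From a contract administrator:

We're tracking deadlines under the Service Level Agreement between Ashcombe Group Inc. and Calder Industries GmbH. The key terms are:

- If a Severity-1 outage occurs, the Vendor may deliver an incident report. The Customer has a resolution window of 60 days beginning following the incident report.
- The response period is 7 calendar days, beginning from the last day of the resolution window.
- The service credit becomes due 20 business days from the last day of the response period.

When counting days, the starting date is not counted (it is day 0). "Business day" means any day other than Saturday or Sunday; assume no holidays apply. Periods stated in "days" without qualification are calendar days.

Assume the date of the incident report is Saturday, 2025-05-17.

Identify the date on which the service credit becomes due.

Adding 60 calendar days to 2025-05-17 gives 2025-07-16, which is the last day of the resolution window.
Adding 7 calendar days to 2025-07-16 gives 2025-07-23, which is the last day of the response period.
The date on which the service credit becomes due: 20 business days after Wednesday, 2025-07-23, skipping weekends — Jul 24, Jul 25, Jul 28, Jul 29, …, Aug 18, Aug 19, Aug 20 — lands on Wednesday, 2025-08-20.

2025-08-20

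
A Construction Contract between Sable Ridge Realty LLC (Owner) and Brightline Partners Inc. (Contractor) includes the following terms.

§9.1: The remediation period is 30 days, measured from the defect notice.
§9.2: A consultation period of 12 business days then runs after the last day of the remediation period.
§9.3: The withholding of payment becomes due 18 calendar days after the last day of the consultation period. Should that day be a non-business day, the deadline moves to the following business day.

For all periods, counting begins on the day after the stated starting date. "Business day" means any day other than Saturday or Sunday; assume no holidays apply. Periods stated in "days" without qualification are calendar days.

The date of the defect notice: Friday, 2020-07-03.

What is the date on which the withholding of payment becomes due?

2020-09-07

The last day of the remediation period: 30 calendar days after 2020-07-03 is 2020-08-02.
From Sunday, 2020-08-02, 12 business days (Aug 3, Aug 4, Aug 5, Aug 6, …, Aug 14, Aug 17, Aug 18, skipping weekends) brings us to Tuesday, 2020-08-18, which is the last day of the consultation period.
Adding 18 calendar days to 2020-08-18 gives 2020-09-05, which is the date on which the withholding of payment becomes due. That falls on a Saturday, so it rolls to the next business day, Monday, 2020-09-07.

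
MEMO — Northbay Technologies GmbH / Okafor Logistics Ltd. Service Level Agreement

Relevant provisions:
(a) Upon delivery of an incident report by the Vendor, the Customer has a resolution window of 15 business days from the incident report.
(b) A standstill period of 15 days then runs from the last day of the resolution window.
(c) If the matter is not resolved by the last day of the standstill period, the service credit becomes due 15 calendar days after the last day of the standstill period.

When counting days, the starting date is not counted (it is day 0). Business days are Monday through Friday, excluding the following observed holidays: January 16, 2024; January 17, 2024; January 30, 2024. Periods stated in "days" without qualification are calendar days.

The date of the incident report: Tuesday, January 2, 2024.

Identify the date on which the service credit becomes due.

The last day of the resolution window: counting 15 business days from Tuesday, January 2, 2024 (Jan 3, Jan 4, Jan 5, Jan 8, …, Jan 23, Jan 24, Jan 25, skipping weekends and the listed holidays on Jan 16, Jan 17) reaches Thursday, January 25, 2024.
The last day of the standstill period: 15 calendar days after January 25, 2024 is February 9, 2024.
The date on which the service credit becomes due: February 9, 2024 + 15 days = February 24, 2024.

February 24, 2024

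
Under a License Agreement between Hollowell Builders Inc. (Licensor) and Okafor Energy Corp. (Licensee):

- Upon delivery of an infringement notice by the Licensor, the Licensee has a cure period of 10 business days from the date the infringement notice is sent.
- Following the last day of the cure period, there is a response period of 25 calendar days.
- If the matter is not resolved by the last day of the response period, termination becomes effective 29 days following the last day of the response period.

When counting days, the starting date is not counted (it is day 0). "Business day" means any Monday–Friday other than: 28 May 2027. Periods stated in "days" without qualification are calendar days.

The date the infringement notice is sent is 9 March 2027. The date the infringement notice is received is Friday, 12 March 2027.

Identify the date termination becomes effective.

16 May 2027

From Tuesday, 9 March 2027, 10 business days (Mar 10, Mar 11, Mar 12, Mar 15, Mar 16, Mar 17, Mar 18, Mar 19, Mar 22, Mar 23, skipping weekends) brings us to Tuesday, 23 March 2027, which is the last day of the cure period.
Adding 25 calendar days to 23 March 2027 gives 17 April 2027, which is the last day of the response period.
The date termination becomes effective: 17 April 2027 + 29 days = 16 May 2027.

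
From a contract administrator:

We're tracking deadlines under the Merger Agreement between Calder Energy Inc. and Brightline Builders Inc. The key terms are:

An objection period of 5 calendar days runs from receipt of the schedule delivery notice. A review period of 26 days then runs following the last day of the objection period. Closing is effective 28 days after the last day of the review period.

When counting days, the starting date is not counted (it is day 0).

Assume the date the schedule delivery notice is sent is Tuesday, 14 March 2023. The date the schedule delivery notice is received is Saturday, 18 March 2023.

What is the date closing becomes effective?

The last day of the objection period: 18 March 2023 + 5 days = 23 March 2023.
Adding 26 calendar days to 23 March 2023 gives 18 April 2023, which is the last day of the review period.
The date closing becomes effective: 28 calendar days after 18 April 2023 is 16 May 2023.

16 May 2023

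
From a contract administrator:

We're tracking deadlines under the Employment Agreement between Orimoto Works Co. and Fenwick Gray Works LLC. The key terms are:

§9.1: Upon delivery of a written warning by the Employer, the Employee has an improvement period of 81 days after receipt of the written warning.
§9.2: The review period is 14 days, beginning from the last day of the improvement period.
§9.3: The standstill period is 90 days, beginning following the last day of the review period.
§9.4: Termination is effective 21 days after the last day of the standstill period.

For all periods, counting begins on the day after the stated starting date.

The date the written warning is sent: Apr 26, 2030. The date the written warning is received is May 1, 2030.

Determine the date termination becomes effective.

Adding 81 calendar days to May 1, 2030 gives Jul 21, 2030, which is the last day of the improvement period.
The last day of the review period: Jul 21, 2030 + 14 days = Aug 4, 2030.
Adding 90 calendar days to Aug 4, 2030 gives Nov 2, 2030, which is the last day of the standstill period.
The date termination becomes effective: Nov 2, 2030 + 21 days = Nov 23, 2030.

Nov 23, 2030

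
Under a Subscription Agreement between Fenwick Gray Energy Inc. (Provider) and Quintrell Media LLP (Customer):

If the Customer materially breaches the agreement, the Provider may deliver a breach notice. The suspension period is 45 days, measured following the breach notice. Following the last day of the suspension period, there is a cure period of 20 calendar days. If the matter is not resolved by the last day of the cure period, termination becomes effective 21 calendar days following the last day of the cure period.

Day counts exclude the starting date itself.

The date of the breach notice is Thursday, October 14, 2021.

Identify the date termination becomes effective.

January 8, 2022

Adding 45 calendar days to October 14, 2021 gives November 28, 2021, which is the last day of the suspension period.
The last day of the cure period: November 28, 2021 + 20 days = December 18, 2021.
Adding 21 calendar days to December 18, 2021 gives January 8, 2022, which is the date termination becomes effective.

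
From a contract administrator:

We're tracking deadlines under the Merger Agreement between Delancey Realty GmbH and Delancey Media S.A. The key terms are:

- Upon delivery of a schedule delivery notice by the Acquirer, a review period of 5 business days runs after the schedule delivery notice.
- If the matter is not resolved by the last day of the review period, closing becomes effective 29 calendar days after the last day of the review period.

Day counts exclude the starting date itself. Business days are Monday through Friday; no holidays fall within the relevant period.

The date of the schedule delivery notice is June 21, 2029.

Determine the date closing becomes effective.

July 27, 2029

From Thursday, June 21, 2029, 5 business days (Jun 22, Jun 25, Jun 26, Jun 27, Jun 28, skipping weekends) brings us to Thursday, June 28, 2029, which is the last day of the review period.
The date closing becomes effective: June 28, 2029 + 29 days = July 27, 2029.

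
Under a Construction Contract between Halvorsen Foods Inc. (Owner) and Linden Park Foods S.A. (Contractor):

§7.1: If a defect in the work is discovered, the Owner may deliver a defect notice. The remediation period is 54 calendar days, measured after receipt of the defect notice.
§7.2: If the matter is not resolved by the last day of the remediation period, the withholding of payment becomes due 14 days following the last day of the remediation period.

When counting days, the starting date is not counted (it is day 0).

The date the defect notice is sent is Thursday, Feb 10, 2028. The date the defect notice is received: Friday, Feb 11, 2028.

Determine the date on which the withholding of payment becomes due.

Apr 19, 2028

Adding 54 calendar days to Feb 11, 2028 gives Apr 5, 2028, which is the last day of the remediation period.
The date on which the withholding of payment becomes due: Apr 5, 2028 + 14 days = Apr 19, 2028.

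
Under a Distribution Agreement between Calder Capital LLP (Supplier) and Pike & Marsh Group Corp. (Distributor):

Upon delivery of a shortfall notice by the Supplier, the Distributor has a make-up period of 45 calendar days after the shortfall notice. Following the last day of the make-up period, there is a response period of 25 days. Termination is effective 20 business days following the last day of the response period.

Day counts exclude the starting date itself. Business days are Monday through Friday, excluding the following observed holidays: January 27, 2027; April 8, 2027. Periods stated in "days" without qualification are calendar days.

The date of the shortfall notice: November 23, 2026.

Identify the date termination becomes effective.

Adding 45 calendar days to November 23, 2026 gives January 7, 2027, which is the last day of the make-up period.
Adding 25 calendar days to January 7, 2027 gives February 1, 2027, which is the last day of the response period.
The date termination becomes effective: 20 business days after Monday, February 1, 2027, skipping weekends — Feb 2, Feb 3, Feb 4, Feb 5, …, Feb 25, Feb 26, Mar 1 — lands on Monday, March 1, 2027.

March 1, 2027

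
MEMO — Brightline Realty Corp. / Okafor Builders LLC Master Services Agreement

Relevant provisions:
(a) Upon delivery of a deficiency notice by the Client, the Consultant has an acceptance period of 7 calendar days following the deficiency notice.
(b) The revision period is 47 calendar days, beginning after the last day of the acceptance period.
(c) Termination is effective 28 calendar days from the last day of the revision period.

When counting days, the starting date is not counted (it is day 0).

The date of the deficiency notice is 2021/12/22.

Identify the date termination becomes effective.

2022/03/14

The last day of the acceptance period: 7 calendar days after 2021/12/22 is 2021/12/29.
The last day of the revision period: 2021/12/29 + 47 days = 2022/02/14.
The date termination becomes effective: 2022/02/14 + 28 days = 2022/03/14.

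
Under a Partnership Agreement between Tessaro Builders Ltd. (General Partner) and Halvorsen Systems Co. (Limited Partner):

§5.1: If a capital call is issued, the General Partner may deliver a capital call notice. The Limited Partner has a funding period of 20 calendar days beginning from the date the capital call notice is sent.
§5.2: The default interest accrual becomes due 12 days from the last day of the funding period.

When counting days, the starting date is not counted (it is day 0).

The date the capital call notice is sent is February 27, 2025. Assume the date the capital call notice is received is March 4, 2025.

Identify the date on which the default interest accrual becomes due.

March 31, 2025

The last day of the funding period: February 27, 2025 + 20 days = March 19, 2025.
The date on which the default interest accrual becomes due: 12 calendar days after March 19, 2025 is March 31, 2025.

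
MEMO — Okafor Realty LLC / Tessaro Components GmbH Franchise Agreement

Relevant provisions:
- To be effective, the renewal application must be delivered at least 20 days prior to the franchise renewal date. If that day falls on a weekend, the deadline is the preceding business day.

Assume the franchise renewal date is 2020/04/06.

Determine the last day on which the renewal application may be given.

Counting back 20 calendar days from 2020/04/06 gives 2020/03/17. That is a Tuesday, so no adjustment is needed.

2020/03/17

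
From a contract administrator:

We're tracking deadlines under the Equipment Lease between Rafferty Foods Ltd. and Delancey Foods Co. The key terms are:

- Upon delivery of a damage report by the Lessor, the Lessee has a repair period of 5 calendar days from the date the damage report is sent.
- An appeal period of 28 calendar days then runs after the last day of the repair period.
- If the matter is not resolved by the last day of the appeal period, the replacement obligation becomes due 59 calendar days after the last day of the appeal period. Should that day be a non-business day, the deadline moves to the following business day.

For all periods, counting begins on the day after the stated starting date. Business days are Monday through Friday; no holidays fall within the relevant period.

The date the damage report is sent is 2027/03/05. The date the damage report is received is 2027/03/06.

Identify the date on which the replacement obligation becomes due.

The last day of the repair period: 5 calendar days after 2027/03/05 is 2027/03/10.
The last day of the appeal period: 28 calendar days after 2027/03/10 is 2027/04/07.
The date on which the replacement obligation becomes due: 59 calendar days after 2027/04/07 is 2027/06/05. That falls on a Saturday, so it rolls to the next business day, Monday, 2027/06/07.

2027/06/07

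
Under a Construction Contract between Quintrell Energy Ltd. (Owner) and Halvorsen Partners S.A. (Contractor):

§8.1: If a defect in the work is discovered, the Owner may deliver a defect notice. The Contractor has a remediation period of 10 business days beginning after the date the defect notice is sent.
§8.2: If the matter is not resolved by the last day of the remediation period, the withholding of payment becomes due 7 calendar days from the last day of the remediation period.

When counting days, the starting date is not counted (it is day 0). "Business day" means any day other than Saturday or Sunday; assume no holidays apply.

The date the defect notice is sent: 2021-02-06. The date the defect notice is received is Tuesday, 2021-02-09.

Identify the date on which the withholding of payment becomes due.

From Saturday, 2021-02-06, 10 business days (Feb 8, Feb 9, Feb 10, Feb 11, Feb 12, Feb 15, Feb 16, Feb 17, Feb 18, Feb 19, skipping weekends) brings us to Friday, 2021-02-19, which is the last day of the remediation period.
The date on which the withholding of payment becomes due: 2021-02-19 + 7 days = 2021-02-26.

2021-02-26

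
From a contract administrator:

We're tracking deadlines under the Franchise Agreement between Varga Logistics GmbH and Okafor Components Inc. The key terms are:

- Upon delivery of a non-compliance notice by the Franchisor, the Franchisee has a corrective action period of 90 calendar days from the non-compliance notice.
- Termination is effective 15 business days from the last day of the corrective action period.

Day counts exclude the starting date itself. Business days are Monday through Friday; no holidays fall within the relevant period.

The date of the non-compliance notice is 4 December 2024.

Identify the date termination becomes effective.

The last day of the corrective action period: 4 December 2024 + 90 days = 4 March 2025.
The date termination becomes effective: 15 business days after Tuesday, 4 March 2025, skipping weekends — Mar 5, Mar 6, Mar 7, Mar 10, …, Mar 21, Mar 24, Mar 25 — lands on Tuesday, 25 March 2025.

25 March 2025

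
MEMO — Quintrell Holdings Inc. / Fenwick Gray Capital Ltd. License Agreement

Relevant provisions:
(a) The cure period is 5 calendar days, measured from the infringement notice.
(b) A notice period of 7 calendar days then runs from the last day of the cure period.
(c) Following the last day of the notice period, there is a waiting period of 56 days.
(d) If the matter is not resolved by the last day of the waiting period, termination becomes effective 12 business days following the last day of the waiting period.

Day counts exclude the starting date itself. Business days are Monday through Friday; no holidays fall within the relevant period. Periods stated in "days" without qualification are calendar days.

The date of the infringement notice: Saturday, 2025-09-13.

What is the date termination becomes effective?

2025-12-08

The last day of the cure period: 5 calendar days after 2025-09-13 is 2025-09-18.
The last day of the notice period: 2025-09-18 + 7 days = 2025-09-25.
The last day of the waiting period: 56 calendar days after 2025-09-25 is 2025-11-20.
From Thursday, 2025-11-20, 12 business days (Nov 21, Nov 24, Nov 25, Nov 26, …, Dec 4, Dec 5, Dec 8, skipping weekends) brings us to Monday, 2025-12-08, which is the date termination becomes effective.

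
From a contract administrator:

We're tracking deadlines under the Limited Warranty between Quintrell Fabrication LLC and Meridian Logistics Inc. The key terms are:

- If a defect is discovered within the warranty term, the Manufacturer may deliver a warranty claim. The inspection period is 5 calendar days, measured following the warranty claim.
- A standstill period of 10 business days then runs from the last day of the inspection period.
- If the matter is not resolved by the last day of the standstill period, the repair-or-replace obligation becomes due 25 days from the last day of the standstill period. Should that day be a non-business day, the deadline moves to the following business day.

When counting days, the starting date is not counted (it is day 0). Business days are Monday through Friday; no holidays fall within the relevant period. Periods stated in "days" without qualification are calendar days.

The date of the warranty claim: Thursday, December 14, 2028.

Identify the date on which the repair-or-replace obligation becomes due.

The last day of the inspection period: 5 calendar days after December 14, 2028 is December 19, 2028.
The last day of the standstill period: counting 10 business days from Tuesday, December 19, 2028 (Dec 20, Dec 21, Dec 22, Dec 25, Dec 26, Dec 27, Dec 28, Dec 29, Jan 1, Jan 2, skipping weekends) reaches Tuesday, January 2, 2029.
The date on which the repair-or-replace obligation becomes due: January 2, 2029 + 25 days = January 27, 2029. That falls on a Saturday, so it rolls to the next business day, Monday, January 29, 2029.

January 29, 2029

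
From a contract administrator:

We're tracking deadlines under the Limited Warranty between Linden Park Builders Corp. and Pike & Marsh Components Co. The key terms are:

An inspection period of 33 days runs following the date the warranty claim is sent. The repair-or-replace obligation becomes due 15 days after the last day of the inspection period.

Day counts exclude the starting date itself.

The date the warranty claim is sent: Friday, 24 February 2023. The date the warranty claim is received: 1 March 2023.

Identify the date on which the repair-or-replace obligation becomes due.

The last day of the inspection period: 24 February 2023 + 33 days = 29 March 2023.
Adding 15 calendar days to 29 March 2023 gives 13 April 2023, which is the date on which the repair-or-replace obligation becomes due.

13 April 2023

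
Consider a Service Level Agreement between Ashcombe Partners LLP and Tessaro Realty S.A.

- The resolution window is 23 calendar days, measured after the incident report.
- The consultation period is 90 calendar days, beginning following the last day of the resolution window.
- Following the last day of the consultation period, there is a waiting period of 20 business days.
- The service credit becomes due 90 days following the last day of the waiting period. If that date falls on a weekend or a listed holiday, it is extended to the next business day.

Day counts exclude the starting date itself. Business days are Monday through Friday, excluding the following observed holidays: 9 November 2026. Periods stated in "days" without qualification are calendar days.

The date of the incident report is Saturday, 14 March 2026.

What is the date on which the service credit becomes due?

The last day of the resolution window: 23 calendar days after 14 March 2026 is 6 April 2026.
Adding 90 calendar days to 6 April 2026 gives 5 July 2026, which is the last day of the consultation period.
The last day of the waiting period: counting 20 business days from Sunday, 5 July 2026 (Jul 6, Jul 7, Jul 8, Jul 9, …, Jul 29, Jul 30, Jul 31, skipping weekends) reaches Friday, 31 July 2026.
Adding 90 calendar days to 31 July 2026 gives 29 October 2026, which is the date on which the service credit becomes due. 29 October 2026 is a Thursday and is not a listed holiday, so no roll-forward applies.

29 October 2026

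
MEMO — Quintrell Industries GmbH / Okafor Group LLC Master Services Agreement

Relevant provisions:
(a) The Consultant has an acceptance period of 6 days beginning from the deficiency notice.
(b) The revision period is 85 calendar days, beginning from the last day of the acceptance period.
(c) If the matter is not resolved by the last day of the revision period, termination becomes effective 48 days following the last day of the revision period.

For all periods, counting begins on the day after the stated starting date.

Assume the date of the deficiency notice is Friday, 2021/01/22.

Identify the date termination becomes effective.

Adding 6 calendar days to 2021/01/22 gives 2021/01/28, which is the last day of the acceptance period.
The last day of the revision period: 2021/01/28 + 85 days = 2021/04/23.
Adding 48 calendar days to 2021/04/23 gives 2021/06/10, which is the date termination becomes effective.

2021/06/10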